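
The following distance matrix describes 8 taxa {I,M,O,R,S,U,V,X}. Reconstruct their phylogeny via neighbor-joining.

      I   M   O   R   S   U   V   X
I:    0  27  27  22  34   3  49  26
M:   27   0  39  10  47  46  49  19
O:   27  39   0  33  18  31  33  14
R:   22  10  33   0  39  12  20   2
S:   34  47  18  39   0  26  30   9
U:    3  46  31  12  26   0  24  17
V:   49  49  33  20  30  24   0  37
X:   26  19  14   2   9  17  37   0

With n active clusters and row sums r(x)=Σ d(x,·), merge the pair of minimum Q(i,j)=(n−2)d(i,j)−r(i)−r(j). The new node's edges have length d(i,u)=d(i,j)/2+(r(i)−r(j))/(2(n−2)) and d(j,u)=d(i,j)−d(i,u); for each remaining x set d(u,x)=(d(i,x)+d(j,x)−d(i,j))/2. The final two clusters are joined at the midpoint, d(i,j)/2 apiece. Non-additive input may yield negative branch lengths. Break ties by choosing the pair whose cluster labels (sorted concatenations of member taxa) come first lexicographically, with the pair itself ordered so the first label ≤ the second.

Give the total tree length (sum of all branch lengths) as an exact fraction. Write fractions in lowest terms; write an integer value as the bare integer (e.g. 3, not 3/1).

643/8

1. join I+U (d=3, Q=-329) ⇒ IU; edges |I|=47/12, |U|=-11/12
  updated: d(IU,M)=35, d(IU,O)=55/2, d(IU,R)=31/2, d(IU,S)=57/2, d(IU,V)=35, d(IU,X)=20
2. join M+R (d=10, Q=-537/2) ⇒ MR; edges |M|=259/20, |R|=-59/20
  updated: d(IU,MR)=81/4, d(MR,O)=31, d(MR,S)=38, d(MR,V)=59/2, d(MR,X)=11/2
3. join MR+X (d=11/2, Q=-751/4) ⇒ MRX; edges |MR|=243/32, |X|=-67/32
  updated: d(IU,MRX)=139/8, d(MRX,O)=79/4, d(MRX,S)=83/4, d(MRX,V)=61/2
4. join IU+MRX (d=139/8, Q=-1157/8) ⇒ IMRUX; edges |IU|=577/48, |MRX|=257/48
  updated: d(IMRUX,O)=239/16, d(IMRUX,S)=255/16, d(IMRUX,V)=385/16
5. join IMRUX+V (d=385/16, Q=-751/8) ⇒ IMRUVX; edges |IMRUX|=4, |V|=321/16
  updated: d(IMRUVX,O)=191/16, d(IMRUVX,S)=175/16
6. join IMRUVX+O (d=191/16, Q=-327/8) ⇒ IMORUVX; edges |IMRUVX|=39/16, |O|=19/2
  updated: d(IMORUVX,S)=17/2
7. join IMORUVX+S (d=17/2) ⇒ IMORSUVX; edges |IMORUVX|=17/4, |S|=17/4
final tree: (((((I:47/12,U:-11/12):577/48,((M:259/20,R:-59/20):243/32,X:-67/32):257/48):4,V:321/16):39/16,O:19/2):17/4,S:17/4)
total length: 643/8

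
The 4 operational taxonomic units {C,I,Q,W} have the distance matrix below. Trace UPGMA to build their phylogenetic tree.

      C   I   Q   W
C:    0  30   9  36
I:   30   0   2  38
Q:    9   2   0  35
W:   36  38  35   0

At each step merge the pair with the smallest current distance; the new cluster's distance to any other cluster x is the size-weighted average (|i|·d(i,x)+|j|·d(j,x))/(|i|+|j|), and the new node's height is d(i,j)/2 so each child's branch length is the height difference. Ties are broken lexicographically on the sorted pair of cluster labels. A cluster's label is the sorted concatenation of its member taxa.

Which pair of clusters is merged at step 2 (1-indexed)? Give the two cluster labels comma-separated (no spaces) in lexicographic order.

1. join I+Q (d=2) ⇒ IQ; edges |I|=1, |Q|=1
  updated: d(C,IQ)=39/2, d(IQ,W)=73/2
2. join C+IQ (d=39/2) ⇒ CIQ; edges |C|=39/4, |IQ|=35/4
  updated: d(CIQ,W)=109/3
3. join CIQ+W (d=109/3) ⇒ CIQW; edges |CIQ|=101/12, |W|=109/6
final tree: ((C:39/4,(I:1,Q:1):35/4):101/12,W:109/6)
total length: 565/12

C,IQ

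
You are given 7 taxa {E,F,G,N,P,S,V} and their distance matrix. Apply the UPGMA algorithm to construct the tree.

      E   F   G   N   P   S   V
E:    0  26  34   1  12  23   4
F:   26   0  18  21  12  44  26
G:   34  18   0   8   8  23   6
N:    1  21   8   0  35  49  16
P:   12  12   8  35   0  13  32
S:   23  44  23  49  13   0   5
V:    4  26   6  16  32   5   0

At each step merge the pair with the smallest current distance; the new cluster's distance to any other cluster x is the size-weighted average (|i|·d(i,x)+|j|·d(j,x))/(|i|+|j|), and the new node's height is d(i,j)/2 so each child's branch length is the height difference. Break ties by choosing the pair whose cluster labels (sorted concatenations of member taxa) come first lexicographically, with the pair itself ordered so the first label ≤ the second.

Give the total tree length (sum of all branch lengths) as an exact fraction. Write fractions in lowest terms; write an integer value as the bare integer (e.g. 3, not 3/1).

1483/30

step 1: merge (E,N) at d=1; branch lengths E→1/2, N→1/2; new cluster EN
  updated: d(EN,F)=47/2, d(EN,G)=21, d(EN,P)=47/2, d(EN,S)=36, d(EN,V)=10
step 2: merge (S,V) at d=5; branch lengths S→5/2, V→5/2; new cluster SV
  updated: d(EN,SV)=23, d(F,SV)=35, d(G,SV)=29/2, d(P,SV)=45/2
step 3: merge (G,P) at d=8; branch lengths G→4, P→4; new cluster GP
  updated: d(EN,GP)=89/4, d(F,GP)=15, d(GP,SV)=37/2
step 4: merge (F,GP) at d=15; branch lengths F→15/2, GP→7/2; new cluster FGP
  updated: d(EN,FGP)=68/3, d(FGP,SV)=24
step 5: merge (EN,FGP) at d=68/3; branch lengths EN→65/6, FGP→23/6; new cluster EFGNP
  updated: d(EFGNP,SV)=118/5
step 6: merge (EFGNP,SV) at d=118/5; branch lengths EFGNP→7/15, SV→93/10; new cluster EFGNPSV
final tree: (((E:1/2,N:1/2):65/6,(F:15/2,(G:4,P:4):7/2):23/6):7/15,(S:5/2,V:5/2):93/10)
total length: 1483/30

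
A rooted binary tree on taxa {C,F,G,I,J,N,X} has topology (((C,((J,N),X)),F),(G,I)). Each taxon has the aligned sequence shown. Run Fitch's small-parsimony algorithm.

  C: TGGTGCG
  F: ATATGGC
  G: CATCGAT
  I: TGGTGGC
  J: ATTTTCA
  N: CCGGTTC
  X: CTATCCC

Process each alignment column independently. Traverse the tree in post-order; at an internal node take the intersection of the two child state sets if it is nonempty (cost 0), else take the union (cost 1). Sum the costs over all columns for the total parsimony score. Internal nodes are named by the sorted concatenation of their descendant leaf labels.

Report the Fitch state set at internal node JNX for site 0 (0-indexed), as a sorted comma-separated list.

C

[col 0] JN: children J:{A}, N:{C} ∪→ {A,C}; cost 1
[col 0] JNX: children JN:{A,C}, X:{C} ∩→ {C}; cost 0
[col 0] CJNX: children C:{T}, JNX:{C} ∪→ {C,T}; cost 1
[col 0] CFJNX: children CJNX:{C,T}, F:{A} ∪→ {A,C,T}; cost 1
[col 0] GI: children G:{C}, I:{T} ∪→ {C,T}; cost 1
[col 0] CFGIJNX: children CFJNX:{A,C,T}, GI:{C,T} ∩→ {C,T}; cost 0
[col 1] JN: children J:{T}, N:{C} ∪→ {C,T}; cost 1
[col 1] JNX: children JN:{C,T}, X:{T} ∩→ {T}; cost 0
[col 1] CJNX: children C:{G}, JNX:{T} ∪→ {G,T}; cost 1
[col 1] CFJNX: children CJNX:{G,T}, F:{T} ∩→ {T}; cost 0
[col 1] GI: children G:{A}, I:{G} ∪→ {A,G}; cost 1
[col 1] CFGIJNX: children CFJNX:{T}, GI:{A,G} ∪→ {A,G,T}; cost 1
[col 2] JN: children J:{T}, N:{G} ∪→ {G,T}; cost 1
[col 2] JNX: children JN:{G,T}, X:{A} ∪→ {A,G,T}; cost 1
[col 2] CJNX: children C:{G}, JNX:{A,G,T} ∩→ {G}; cost 0
[col 2] CFJNX: children CJNX:{G}, F:{A} ∪→ {A,G}; cost 1
[col 2] GI: children G:{T}, I:{G} ∪→ {G,T}; cost 1
[col 2] CFGIJNX: children CFJNX:{A,G}, GI:{G,T} ∩→ {G}; cost 0
[col 3] JN: children J:{T}, N:{G} ∪→ {G,T}; cost 1
[col 3] JNX: children JN:{G,T}, X:{T} ∩→ {T}; cost 0
[col 3] CJNX: children C:{T}, JNX:{T} ∩→ {T}; cost 0
[col 3] CFJNX: children CJNX:{T}, F:{T} ∩→ {T}; cost 0
[col 3] GI: children G:{C}, I:{T} ∪→ {C,T}; cost 1
[col 3] CFGIJNX: children CFJNX:{T}, GI:{C,T} ∩→ {T}; cost 0
[col 4] JN: children J:{T}, N:{T} ∩→ {T}; cost 0
[col 4] JNX: children JN:{T}, X:{C} ∪→ {C,T}; cost 1
[col 4] CJNX: children C:{G}, JNX:{C,T} ∪→ {C,G,T}; cost 1
[col 4] CFJNX: children CJNX:{C,G,T}, F:{G} ∩→ {G}; cost 0
[col 4] GI: children G:{G}, I:{G} ∩→ {G}; cost 0
[col 4] CFGIJNX: children CFJNX:{G}, GI:{G} ∩→ {G}; cost 0
[col 5] JN: children J:{C}, N:{T} ∪→ {C,T}; cost 1
[col 5] JNX: children JN:{C,T}, X:{C} ∩→ {C}; cost 0
[col 5] CJNX: children C:{C}, JNX:{C} ∩→ {C}; cost 0
[col 5] CFJNX: children CJNX:{C}, F:{G} ∪→ {C,G}; cost 1
[col 5] GI: children G:{A}, I:{G} ∪→ {A,G}; cost 1
[col 5] CFGIJNX: children CFJNX:{C,G}, GI:{A,G} ∩→ {G}; cost 0
[col 6] JN: children J:{A}, N:{C} ∪→ {A,C}; cost 1
[col 6] JNX: children JN:{A,C}, X:{C} ∩→ {C}; cost 0
[col 6] CJNX: children C:{G}, JNX:{C} ∪→ {C,G}; cost 1
[col 6] CFJNX: children CJNX:{C,G}, F:{C} ∩→ {C}; cost 0
[col 6] GI: children G:{T}, I:{C} ∪→ {C,T}; cost 1
[col 6] CFGIJNX: children CFJNX:{C}, GI:{C,T} ∩→ {C}; cost 0
per-site changes: [4, 4, 4, 2, 2, 3, 3]; total = 22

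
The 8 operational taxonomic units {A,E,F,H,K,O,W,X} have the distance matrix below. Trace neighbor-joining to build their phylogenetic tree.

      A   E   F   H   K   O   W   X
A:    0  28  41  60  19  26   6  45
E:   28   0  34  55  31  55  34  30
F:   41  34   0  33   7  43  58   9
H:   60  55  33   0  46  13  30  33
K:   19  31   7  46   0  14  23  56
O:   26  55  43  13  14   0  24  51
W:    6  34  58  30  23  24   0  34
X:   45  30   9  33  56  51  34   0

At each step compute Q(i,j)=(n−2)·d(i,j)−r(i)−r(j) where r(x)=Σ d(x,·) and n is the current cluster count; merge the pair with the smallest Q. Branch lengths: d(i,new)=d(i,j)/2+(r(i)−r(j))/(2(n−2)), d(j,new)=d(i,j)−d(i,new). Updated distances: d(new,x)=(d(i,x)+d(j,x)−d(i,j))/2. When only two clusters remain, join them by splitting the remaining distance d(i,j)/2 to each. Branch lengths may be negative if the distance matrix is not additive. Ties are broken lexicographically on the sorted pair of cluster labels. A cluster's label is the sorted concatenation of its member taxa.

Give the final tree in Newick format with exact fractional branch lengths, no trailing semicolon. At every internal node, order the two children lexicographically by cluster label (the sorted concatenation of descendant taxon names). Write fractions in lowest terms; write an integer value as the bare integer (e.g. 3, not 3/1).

((((A:27/8,W:21/8):157/16,(H:123/10,O:7/10):251/16):15/16,(E:97/6,(F:7/4,X:29/4):34/3):131/16):113/32,K:113/32)

step 1: merge (F,X) at d=9, Q=-429; branch lengths F→7/4, X→29/4; new cluster FX
  updated: d(A,FX)=77/2, d(E,FX)=55/2, d(FX,H)=57/2, d(FX,K)=27, d(FX,O)=85/2, d(FX,W)=83/2
step 2: merge (H,O) at d=13, Q=-342; branch lengths H→123/10, O→7/10; new cluster HO
  updated: d(A,HO)=73/2, d(E,HO)=97/2, d(FX,HO)=29, d(HO,K)=47/2, d(HO,W)=41/2
step 3: merge (A,W) at d=6, Q=-229; branch lengths A→27/8, W→21/8; new cluster AW
  updated: d(AW,E)=28, d(AW,FX)=37, d(AW,HO)=51/2, d(AW,K)=18
step 4: merge (E,FX) at d=55/2, Q=-173; branch lengths E→97/6, FX→34/3; new cluster EFX
  updated: d(AW,EFX)=75/4, d(EFX,HO)=25, d(EFX,K)=61/4
step 5: merge (AW,HO) at d=51/2, Q=-341/4; branch lengths AW→157/16, HO→251/16; new cluster AHOW
  updated: d(AHOW,EFX)=73/8, d(AHOW,K)=8
step 6: merge (AHOW,EFX) at d=73/8, Q=-259/8; branch lengths AHOW→15/16, EFX→131/16; new cluster AEFHOWX
  updated: d(AEFHOWX,K)=113/16
step 7: merge (AEFHOWX,K) at d=113/16; branch lengths AEFHOWX→113/32, K→113/32; new cluster AEFHKOWX
final tree: ((((A:27/8,W:21/8):157/16,(H:123/10,O:7/10):251/16):15/16,(E:97/6,(F:7/4,X:29/4):34/3):131/16):113/32,K:113/32)
total length: 1555/16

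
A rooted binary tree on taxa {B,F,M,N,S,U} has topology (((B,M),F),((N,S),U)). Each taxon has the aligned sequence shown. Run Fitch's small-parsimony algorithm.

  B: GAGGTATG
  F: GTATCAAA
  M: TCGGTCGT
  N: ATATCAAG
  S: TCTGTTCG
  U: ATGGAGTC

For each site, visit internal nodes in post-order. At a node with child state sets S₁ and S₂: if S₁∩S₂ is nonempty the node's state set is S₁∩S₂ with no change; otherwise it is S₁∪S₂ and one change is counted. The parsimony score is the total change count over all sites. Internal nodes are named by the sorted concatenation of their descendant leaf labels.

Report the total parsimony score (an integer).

site 0, node BM: B={G} ∪ M={T} → {G,T} (+1)
site 0, node BFM: BM={G,T} ∩ F={G} → {G} (+0)
site 0, node NS: N={A} ∪ S={T} → {A,T} (+1)
site 0, node NSU: NS={A,T} ∩ U={A} → {A} (+0)
site 0, node BFMNSU: BFM={G} ∪ NSU={A} → {A,G} (+1)
site 1, node BM: B={A} ∪ M={C} → {A,C} (+1)
site 1, node BFM: BM={A,C} ∪ F={T} → {A,C,T} (+1)
site 1, node NS: N={T} ∪ S={C} → {C,T} (+1)
site 1, node NSU: NS={C,T} ∩ U={T} → {T} (+0)
site 1, node BFMNSU: BFM={A,C,T} ∩ NSU={T} → {T} (+0)
site 2, node BM: B={G} ∩ M={G} → {G} (+0)
site 2, node BFM: BM={G} ∪ F={A} → {A,G} (+1)
site 2, node NS: N={A} ∪ S={T} → {A,T} (+1)
site 2, node NSU: NS={A,T} ∪ U={G} → {A,G,T} (+1)
site 2, node BFMNSU: BFM={A,G} ∩ NSU={A,G,T} → {A,G} (+0)
site 3, node BM: B={G} ∩ M={G} → {G} (+0)
site 3, node BFM: BM={G} ∪ F={T} → {G,T} (+1)
site 3, node NS: N={T} ∪ S={G} → {G,T} (+1)
site 3, node NSU: NS={G,T} ∩ U={G} → {G} (+0)
site 3, node BFMNSU: BFM={G,T} ∩ NSU={G} → {G} (+0)
site 4, node BM: B={T} ∩ M={T} → {T} (+0)
site 4, node BFM: BM={T} ∪ F={C} → {C,T} (+1)
site 4, node NS: N={C} ∪ S={T} → {C,T} (+1)
site 4, node NSU: NS={C,T} ∪ U={A} → {A,C,T} (+1)
site 4, node BFMNSU: BFM={C,T} ∩ NSU={A,C,T} → {C,T} (+0)
site 5, node BM: B={A} ∪ M={C} → {A,C} (+1)
site 5, node BFM: BM={A,C} ∩ F={A} → {A} (+0)
site 5, node NS: N={A} ∪ S={T} → {A,T} (+1)
site 5, node NSU: NS={A,T} ∪ U={G} → {A,G,T} (+1)
site 5, node BFMNSU: BFM={A} ∩ NSU={A,G,T} → {A} (+0)
site 6, node BM: B={T} ∪ M={G} → {G,T} (+1)
site 6, node BFM: BM={G,T} ∪ F={A} → {A,G,T} (+1)
site 6, node NS: N={A} ∪ S={C} → {A,C} (+1)
site 6, node NSU: NS={A,C} ∪ U={T} → {A,C,T} (+1)
site 6, node BFMNSU: BFM={A,G,T} ∩ NSU={A,C,T} → {A,T} (+0)
site 7, node BM: B={G} ∪ M={T} → {G,T} (+1)
site 7, node BFM: BM={G,T} ∪ F={A} → {A,G,T} (+1)
site 7, node NS: N={G} ∩ S={G} → {G} (+0)
site 7, node NSU: NS={G} ∪ U={C} → {C,G} (+1)
site 7, node BFMNSU: BFM={A,G,T} ∩ NSU={C,G} → {G} (+0)
per-site changes: [3, 3, 3, 2, 3, 3, 4, 3]; total = 24

24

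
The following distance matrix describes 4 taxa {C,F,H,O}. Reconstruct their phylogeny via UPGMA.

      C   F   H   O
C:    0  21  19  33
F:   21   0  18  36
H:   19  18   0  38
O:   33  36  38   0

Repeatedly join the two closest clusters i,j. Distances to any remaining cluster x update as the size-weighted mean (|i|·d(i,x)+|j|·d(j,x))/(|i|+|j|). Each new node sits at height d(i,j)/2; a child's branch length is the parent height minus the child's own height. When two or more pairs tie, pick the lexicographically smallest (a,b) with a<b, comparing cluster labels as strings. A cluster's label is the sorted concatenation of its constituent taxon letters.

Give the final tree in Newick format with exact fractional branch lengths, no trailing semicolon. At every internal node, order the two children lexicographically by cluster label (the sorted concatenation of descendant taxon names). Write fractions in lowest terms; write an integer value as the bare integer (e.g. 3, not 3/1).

((C:10,(F:9,H:9):1):47/6,O:107/6)

iteration 1: select F,H (d=18); attach at lengths (9, 9); label the merged cluster FH
  updated: d(C,FH)=20, d(FH,O)=37
iteration 2: select C,FH (d=20); attach at lengths (10, 1); label the merged cluster CFH
  updated: d(CFH,O)=107/3
iteration 3: select CFH,O (d=107/3); attach at lengths (47/6, 107/6); label the merged cluster CFHO
final tree: ((C:10,(F:9,H:9):1):47/6,O:107/6)
total length: 164/3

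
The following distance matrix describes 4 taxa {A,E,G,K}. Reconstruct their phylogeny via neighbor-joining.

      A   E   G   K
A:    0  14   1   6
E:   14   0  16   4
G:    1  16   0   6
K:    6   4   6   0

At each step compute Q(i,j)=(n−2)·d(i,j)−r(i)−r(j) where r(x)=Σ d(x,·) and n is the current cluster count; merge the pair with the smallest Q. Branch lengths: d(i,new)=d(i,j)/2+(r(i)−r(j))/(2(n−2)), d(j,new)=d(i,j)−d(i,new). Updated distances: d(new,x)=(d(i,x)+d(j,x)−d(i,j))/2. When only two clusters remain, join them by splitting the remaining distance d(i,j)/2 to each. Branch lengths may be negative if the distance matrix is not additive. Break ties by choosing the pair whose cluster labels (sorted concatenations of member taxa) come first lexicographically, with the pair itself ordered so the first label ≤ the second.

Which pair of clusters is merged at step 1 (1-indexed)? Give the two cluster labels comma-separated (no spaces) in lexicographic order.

iteration 1: select A,G (d=1, Q=-42); attach at lengths (0, 1); label the merged cluster AG
  updated: d(AG,E)=29/2, d(AG,K)=11/2
iteration 2: select AG,E (d=29/2, Q=-24); attach at lengths (8, 13/2); label the merged cluster AEG
  updated: d(AEG,K)=-5/2
iteration 3: select AEG,K (d=-5/2); attach at lengths (-5/4, -5/4); label the merged cluster AEGK
final tree: (((A:0,G:1):8,E:13/2):-5/4,K:-5/4)
total length: 13

A,G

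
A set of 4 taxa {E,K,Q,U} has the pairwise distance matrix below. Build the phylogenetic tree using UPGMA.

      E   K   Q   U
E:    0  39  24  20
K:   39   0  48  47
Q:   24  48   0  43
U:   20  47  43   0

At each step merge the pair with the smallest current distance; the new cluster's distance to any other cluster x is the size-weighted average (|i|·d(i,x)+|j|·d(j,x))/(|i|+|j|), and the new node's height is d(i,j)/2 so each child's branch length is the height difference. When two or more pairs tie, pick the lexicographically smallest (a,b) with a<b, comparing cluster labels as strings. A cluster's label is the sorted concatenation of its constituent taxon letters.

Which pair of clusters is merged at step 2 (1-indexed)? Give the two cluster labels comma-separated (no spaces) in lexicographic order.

1. join E+U (d=20) ⇒ EU; edges |E|=10, |U|=10
  updated: d(EU,K)=43, d(EU,Q)=67/2
2. join EU+Q (d=67/2) ⇒ EQU; edges |EU|=27/4, |Q|=67/4
  updated: d(EQU,K)=134/3
3. join EQU+K (d=134/3) ⇒ EKQU; edges |EQU|=67/12, |K|=67/3
final tree: (((E:10,U:10):27/4,Q:67/4):67/12,K:67/3)
total length: 857/12

EU,Q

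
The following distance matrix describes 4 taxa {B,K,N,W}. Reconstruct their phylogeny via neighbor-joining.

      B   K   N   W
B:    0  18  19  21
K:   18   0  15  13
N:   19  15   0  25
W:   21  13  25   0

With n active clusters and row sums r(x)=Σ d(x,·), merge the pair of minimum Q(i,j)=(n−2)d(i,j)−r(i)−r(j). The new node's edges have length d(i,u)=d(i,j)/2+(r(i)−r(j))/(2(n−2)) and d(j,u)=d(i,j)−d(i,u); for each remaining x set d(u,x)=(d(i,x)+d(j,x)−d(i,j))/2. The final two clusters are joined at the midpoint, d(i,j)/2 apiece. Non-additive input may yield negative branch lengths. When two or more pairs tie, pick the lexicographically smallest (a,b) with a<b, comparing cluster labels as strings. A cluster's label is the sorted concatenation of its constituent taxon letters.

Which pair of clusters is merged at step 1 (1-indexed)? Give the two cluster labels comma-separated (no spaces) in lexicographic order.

1. join B+N (d=19, Q=-79) ⇒ BN; edges |B|=37/4, |N|=39/4
  updated: d(BN,K)=7, d(BN,W)=27/2
2. join BN+K (d=7, Q=-67/2) ⇒ BKN; edges |BN|=15/4, |K|=13/4
  updated: d(BKN,W)=39/4
3. join BKN+W (d=39/4) ⇒ BKNW; edges |BKN|=39/8, |W|=39/8
final tree: (((B:37/4,N:39/4):15/4,K:13/4):39/8,W:39/8)
total length: 143/4

B,N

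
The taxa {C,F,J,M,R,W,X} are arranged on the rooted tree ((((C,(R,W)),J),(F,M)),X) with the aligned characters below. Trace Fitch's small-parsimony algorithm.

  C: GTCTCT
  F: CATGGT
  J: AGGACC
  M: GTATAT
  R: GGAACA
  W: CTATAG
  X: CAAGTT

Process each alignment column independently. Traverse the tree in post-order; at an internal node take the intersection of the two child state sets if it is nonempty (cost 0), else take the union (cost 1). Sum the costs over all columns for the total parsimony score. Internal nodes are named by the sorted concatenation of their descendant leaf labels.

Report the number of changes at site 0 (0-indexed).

4

[col 0] RW: children R:{G}, W:{C} ∪→ {C,G}; cost 1
[col 0] CRW: children C:{G}, RW:{C,G} ∩→ {G}; cost 0
[col 0] CJRW: children CRW:{G}, J:{A} ∪→ {A,G}; cost 1
[col 0] FM: children F:{C}, M:{G} ∪→ {C,G}; cost 1
[col 0] CFJMRW: children CJRW:{A,G}, FM:{C,G} ∩→ {G}; cost 0
[col 0] CFJMRWX: children CFJMRW:{G}, X:{C} ∪→ {C,G}; cost 1
[col 1] RW: children R:{G}, W:{T} ∪→ {G,T}; cost 1
[col 1] CRW: children C:{T}, RW:{G,T} ∩→ {T}; cost 0
[col 1] CJRW: children CRW:{T}, J:{G} ∪→ {G,T}; cost 1
[col 1] FM: children F:{A}, M:{T} ∪→ {A,T}; cost 1
[col 1] CFJMRW: children CJRW:{G,T}, FM:{A,T} ∩→ {T}; cost 0
[col 1] CFJMRWX: children CFJMRW:{T}, X:{A} ∪→ {A,T}; cost 1
[col 2] RW: children R:{A}, W:{A} ∩→ {A}; cost 0
[col 2] CRW: children C:{C}, RW:{A} ∪→ {A,C}; cost 1
[col 2] CJRW: children CRW:{A,C}, J:{G} ∪→ {A,C,G}; cost 1
[col 2] FM: children F:{T}, M:{A} ∪→ {A,T}; cost 1
[col 2] CFJMRW: children CJRW:{A,C,G}, FM:{A,T} ∩→ {A}; cost 0
[col 2] CFJMRWX: children CFJMRW:{A}, X:{A} ∩→ {A}; cost 0
[col 3] RW: children R:{A}, W:{T} ∪→ {A,T}; cost 1
[col 3] CRW: children C:{T}, RW:{A,T} ∩→ {T}; cost 0
[col 3] CJRW: children CRW:{T}, J:{A} ∪→ {A,T}; cost 1
[col 3] FM: children F:{G}, M:{T} ∪→ {G,T}; cost 1
[col 3] CFJMRW: children CJRW:{A,T}, FM:{G,T} ∩→ {T}; cost 0
[col 3] CFJMRWX: children CFJMRW:{T}, X:{G} ∪→ {G,T}; cost 1
[col 4] RW: children R:{C}, W:{A} ∪→ {A,C}; cost 1
[col 4] CRW: children C:{C}, RW:{A,C} ∩→ {C}; cost 0
[col 4] CJRW: children CRW:{C}, J:{C} ∩→ {C}; cost 0
[col 4] FM: children F:{G}, M:{A} ∪→ {A,G}; cost 1
[col 4] CFJMRW: children CJRW:{C}, FM:{A,G} ∪→ {A,C,G}; cost 1
[col 4] CFJMRWX: children CFJMRW:{A,C,G}, X:{T} ∪→ {A,C,G,T}; cost 1
[col 5] RW: children R:{A}, W:{G} ∪→ {A,G}; cost 1
[col 5] CRW: children C:{T}, RW:{A,G} ∪→ {A,G,T}; cost 1
[col 5] CJRW: children CRW:{A,G,T}, J:{C} ∪→ {A,C,G,T}; cost 1
[col 5] FM: children F:{T}, M:{T} ∩→ {T}; cost 0
[col 5] CFJMRW: children CJRW:{A,C,G,T}, FM:{T} ∩→ {T}; cost 0
[col 5] CFJMRWX: children CFJMRW:{T}, X:{T} ∩→ {T}; cost 0
per-site changes: [4, 4, 3, 4, 4, 3]; total = 22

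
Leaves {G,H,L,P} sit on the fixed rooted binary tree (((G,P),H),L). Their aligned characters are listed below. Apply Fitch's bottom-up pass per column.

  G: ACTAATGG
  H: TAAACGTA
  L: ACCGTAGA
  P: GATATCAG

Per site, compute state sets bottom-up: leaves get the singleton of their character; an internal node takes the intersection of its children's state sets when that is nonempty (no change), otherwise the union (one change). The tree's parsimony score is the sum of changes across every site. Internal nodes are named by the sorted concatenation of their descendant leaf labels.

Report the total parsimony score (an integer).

[col 0] GP: children G:{A}, P:{G} ∪→ {A,G}; cost 1
[col 0] GHP: children GP:{A,G}, H:{T} ∪→ {A,G,T}; cost 1
[col 0] GHLP: children GHP:{A,G,T}, L:{A} ∩→ {A}; cost 0
[col 1] GP: children G:{C}, P:{A} ∪→ {A,C}; cost 1
[col 1] GHP: children GP:{A,C}, H:{A} ∩→ {A}; cost 0
[col 1] GHLP: children GHP:{A}, L:{C} ∪→ {A,C}; cost 1
[col 2] GP: children G:{T}, P:{T} ∩→ {T}; cost 0
[col 2] GHP: children GP:{T}, H:{A} ∪→ {A,T}; cost 1
[col 2] GHLP: children GHP:{A,T}, L:{C} ∪→ {A,C,T}; cost 1
[col 3] GP: children G:{A}, P:{A} ∩→ {A}; cost 0
[col 3] GHP: children GP:{A}, H:{A} ∩→ {A}; cost 0
[col 3] GHLP: children GHP:{A}, L:{G} ∪→ {A,G}; cost 1
[col 4] GP: children G:{A}, P:{T} ∪→ {A,T}; cost 1
[col 4] GHP: children GP:{A,T}, H:{C} ∪→ {A,C,T}; cost 1
[col 4] GHLP: children GHP:{A,C,T}, L:{T} ∩→ {T}; cost 0
[col 5] GP: children G:{T}, P:{C} ∪→ {C,T}; cost 1
[col 5] GHP: children GP:{C,T}, H:{G} ∪→ {C,G,T}; cost 1
[col 5] GHLP: children GHP:{C,G,T}, L:{A} ∪→ {A,C,G,T}; cost 1
[col 6] GP: children G:{G}, P:{A} ∪→ {A,G}; cost 1
[col 6] GHP: children GP:{A,G}, H:{T} ∪→ {A,G,T}; cost 1
[col 6] GHLP: children GHP:{A,G,T}, L:{G} ∩→ {G}; cost 0
[col 7] GP: children G:{G}, P:{G} ∩→ {G}; cost 0
[col 7] GHP: children GP:{G}, H:{A} ∪→ {A,G}; cost 1
[col 7] GHLP: children GHP:{A,G}, L:{A} ∩→ {A}; cost 0
per-site changes: [2, 2, 2, 1, 2, 3, 2, 1]; total = 15

15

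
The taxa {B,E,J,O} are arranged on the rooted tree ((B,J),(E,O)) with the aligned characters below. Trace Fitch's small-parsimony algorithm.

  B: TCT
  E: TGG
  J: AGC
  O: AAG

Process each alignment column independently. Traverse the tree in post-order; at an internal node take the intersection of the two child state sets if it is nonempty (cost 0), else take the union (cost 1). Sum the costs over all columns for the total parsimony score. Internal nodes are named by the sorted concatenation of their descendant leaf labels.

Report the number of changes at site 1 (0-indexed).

2

BJ@0: {T} ∪ {A} = {A,T} (union, +1)
EO@0: {T} ∪ {A} = {A,T} (union, +1)
BEJO@0: {A,T} ∩ {A,T} = {A,T} (intersection, +0)
BJ@1: {C} ∪ {G} = {C,G} (union, +1)
EO@1: {G} ∪ {A} = {A,G} (union, +1)
BEJO@1: {C,G} ∩ {A,G} = {G} (intersection, +0)
BJ@2: {T} ∪ {C} = {C,T} (union, +1)
EO@2: {G} ∩ {G} = {G} (intersection, +0)
BEJO@2: {C,T} ∪ {G} = {C,G,T} (union, +1)
per-site changes: [2, 2, 2]; total = 6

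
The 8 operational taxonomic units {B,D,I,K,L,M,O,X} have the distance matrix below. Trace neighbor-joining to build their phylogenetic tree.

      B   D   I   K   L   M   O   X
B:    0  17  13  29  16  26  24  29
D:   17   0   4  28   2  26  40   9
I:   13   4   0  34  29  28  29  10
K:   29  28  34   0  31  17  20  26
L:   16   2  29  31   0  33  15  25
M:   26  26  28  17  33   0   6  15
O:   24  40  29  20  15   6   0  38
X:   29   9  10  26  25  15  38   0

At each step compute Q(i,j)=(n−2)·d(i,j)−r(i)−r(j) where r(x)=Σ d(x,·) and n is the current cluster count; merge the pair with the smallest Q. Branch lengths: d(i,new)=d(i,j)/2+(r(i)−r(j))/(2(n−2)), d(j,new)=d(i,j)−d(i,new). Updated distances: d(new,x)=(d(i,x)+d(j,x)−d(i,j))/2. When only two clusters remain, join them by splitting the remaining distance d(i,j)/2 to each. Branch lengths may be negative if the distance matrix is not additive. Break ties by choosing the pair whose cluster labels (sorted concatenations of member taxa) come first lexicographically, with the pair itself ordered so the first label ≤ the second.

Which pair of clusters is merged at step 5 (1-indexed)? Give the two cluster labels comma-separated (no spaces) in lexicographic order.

B,KMO

step 1: merge (M,O) at d=6, Q=-287; branch lengths M→5/4, O→19/4; new cluster MO
  updated: d(B,MO)=22, d(D,MO)=30, d(I,MO)=51/2, d(K,MO)=31/2, d(L,MO)=21, d(MO,X)=47/2
step 2: merge (K,MO) at d=31/2, Q=-447/2; branch lengths K→207/20, MO→103/20; new cluster KMO
  updated: d(B,KMO)=71/4, d(D,KMO)=85/4, d(I,KMO)=22, d(KMO,L)=73/4, d(KMO,X)=17
step 3: merge (D,L) at d=2, Q=-271/2; branch lengths D→-29/8, L→45/8; new cluster DL
  updated: d(B,DL)=31/2, d(DL,I)=31/2, d(DL,KMO)=75/4, d(DL,X)=16
step 4: merge (I,X) at d=10, Q=-205/2; branch lengths I→37/12, X→83/12; new cluster IX
  updated: d(B,IX)=16, d(DL,IX)=43/4, d(IX,KMO)=29/2
step 5: merge (B,KMO) at d=71/4, Q=-259/4; branch lengths B→135/16, KMO→149/16; new cluster BKMO
  updated: d(BKMO,DL)=33/4, d(BKMO,IX)=51/8
step 6: merge (BKMO,DL) at d=33/4, Q=-203/8; branch lengths BKMO→31/16, DL→101/16; new cluster BDKLMO
  updated: d(BDKLMO,IX)=71/16
step 7: merge (BDKLMO,IX) at d=71/16; branch lengths BDKLMO→71/32, IX→71/32; new cluster BDIKLMOX
final tree: (((B:135/16,(K:207/20,(M:5/4,O:19/4):103/20):149/16):31/16,(D:-29/8,L:45/8):101/16):71/32,(I:37/12,X:83/12):71/32)
total length: 1023/16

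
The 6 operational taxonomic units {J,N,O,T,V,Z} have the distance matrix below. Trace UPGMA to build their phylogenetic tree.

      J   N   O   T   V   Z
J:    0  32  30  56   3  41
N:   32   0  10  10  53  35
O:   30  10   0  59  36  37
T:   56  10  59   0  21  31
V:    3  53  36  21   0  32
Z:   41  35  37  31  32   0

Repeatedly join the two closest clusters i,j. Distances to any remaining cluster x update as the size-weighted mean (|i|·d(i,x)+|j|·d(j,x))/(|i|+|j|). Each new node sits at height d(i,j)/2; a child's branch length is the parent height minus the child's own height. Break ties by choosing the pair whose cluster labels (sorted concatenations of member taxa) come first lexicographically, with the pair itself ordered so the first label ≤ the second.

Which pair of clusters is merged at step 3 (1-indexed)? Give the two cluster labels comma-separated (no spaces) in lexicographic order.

T,Z

step 1: merge (J,V) at d=3; branch lengths J→3/2, V→3/2; new cluster JV
  updated: d(JV,N)=85/2, d(JV,O)=33, d(JV,T)=77/2, d(JV,Z)=73/2
step 2: merge (N,O) at d=10; branch lengths N→5, O→5; new cluster NO
  updated: d(JV,NO)=151/4, d(NO,T)=69/2, d(NO,Z)=36
step 3: merge (T,Z) at d=31; branch lengths T→31/2, Z→31/2; new cluster TZ
  updated: d(JV,TZ)=75/2, d(NO,TZ)=141/4
step 4: merge (NO,TZ) at d=141/4; branch lengths NO→101/8, TZ→17/8; new cluster NOTZ
  updated: d(JV,NOTZ)=301/8
step 5: merge (JV,NOTZ) at d=301/8; branch lengths JV→277/16, NOTZ→19/16; new cluster JNOTVZ
final tree: ((J:3/2,V:3/2):277/16,((N:5,O:5):101/8,(T:31/2,Z:31/2):17/8):19/16)
total length: 309/4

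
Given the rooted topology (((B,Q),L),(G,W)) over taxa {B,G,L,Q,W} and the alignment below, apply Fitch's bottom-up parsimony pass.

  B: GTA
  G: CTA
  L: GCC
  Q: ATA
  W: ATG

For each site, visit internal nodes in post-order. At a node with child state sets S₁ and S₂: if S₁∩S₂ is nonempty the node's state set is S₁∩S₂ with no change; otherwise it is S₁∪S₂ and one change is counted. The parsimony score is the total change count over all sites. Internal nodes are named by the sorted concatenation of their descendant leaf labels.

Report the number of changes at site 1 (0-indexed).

1

site 0, node BQ: B={G} ∪ Q={A} → {A,G} (+1)
site 0, node BLQ: BQ={A,G} ∩ L={G} → {G} (+0)
site 0, node GW: G={C} ∪ W={A} → {A,C} (+1)
site 0, node BGLQW: BLQ={G} ∪ GW={A,C} → {A,C,G} (+1)
site 1, node BQ: B={T} ∩ Q={T} → {T} (+0)
site 1, node BLQ: BQ={T} ∪ L={C} → {C,T} (+1)
site 1, node GW: G={T} ∩ W={T} → {T} (+0)
site 1, node BGLQW: BLQ={C,T} ∩ GW={T} → {T} (+0)
site 2, node BQ: B={A} ∩ Q={A} → {A} (+0)
site 2, node BLQ: BQ={A} ∪ L={C} → {A,C} (+1)
site 2, node GW: G={A} ∪ W={G} → {A,G} (+1)
site 2, node BGLQW: BLQ={A,C} ∩ GW={A,G} → {A} (+0)
per-site changes: [3, 1, 2]; total = 6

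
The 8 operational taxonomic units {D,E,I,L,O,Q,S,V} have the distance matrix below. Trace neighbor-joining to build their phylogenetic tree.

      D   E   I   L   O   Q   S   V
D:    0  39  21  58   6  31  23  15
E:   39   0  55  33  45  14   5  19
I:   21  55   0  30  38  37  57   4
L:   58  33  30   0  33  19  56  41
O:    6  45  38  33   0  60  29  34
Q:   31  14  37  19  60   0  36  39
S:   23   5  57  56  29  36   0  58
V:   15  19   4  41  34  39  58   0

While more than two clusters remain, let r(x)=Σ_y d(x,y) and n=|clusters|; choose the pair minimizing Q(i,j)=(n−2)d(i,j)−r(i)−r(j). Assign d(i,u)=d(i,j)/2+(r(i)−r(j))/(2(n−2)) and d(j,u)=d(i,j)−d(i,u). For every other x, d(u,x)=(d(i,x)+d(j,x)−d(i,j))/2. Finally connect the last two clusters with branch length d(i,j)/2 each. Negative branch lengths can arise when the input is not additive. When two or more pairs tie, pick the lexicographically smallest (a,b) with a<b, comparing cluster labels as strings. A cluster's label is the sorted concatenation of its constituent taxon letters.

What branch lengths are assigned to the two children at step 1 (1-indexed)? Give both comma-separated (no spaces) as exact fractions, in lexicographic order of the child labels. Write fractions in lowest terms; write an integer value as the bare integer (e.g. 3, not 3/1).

1. join E+S (d=5, Q=-444) ⇒ ES; edges |E|=-2, |S|=7
  updated: d(D,ES)=57/2, d(ES,I)=107/2, d(ES,L)=42, d(ES,O)=69/2, d(ES,Q)=45/2, d(ES,V)=36
2. join L+Q (d=19, Q=-673/2) ⇒ LQ; edges |L|=219/20, |Q|=161/20
  updated: d(D,LQ)=35, d(ES,LQ)=91/4, d(I,LQ)=24, d(LQ,O)=37, d(LQ,V)=61/2
3. join I+V (d=4, Q=-244) ⇒ IV; edges |I|=37/8, |V|=-5/8
  updated: d(D,IV)=16, d(ES,IV)=171/4, d(IV,LQ)=101/4, d(IV,O)=34
4. join ES+LQ (d=91/4, Q=-721/4) ⇒ ELQS; edges |ES|=307/24, |LQ|=239/24
  updated: d(D,ELQS)=163/8, d(ELQS,IV)=181/8, d(ELQS,O)=195/8
5. join D+O (d=6, Q=-379/4) ⇒ DO; edges |D|=-5/2, |O|=17/2
  updated: d(DO,ELQS)=155/8, d(DO,IV)=22
6. join DO+ELQS (d=155/8, Q=-64) ⇒ DELOQS; edges |DO|=75/8, |ELQS|=10
  updated: d(DELOQS,IV)=101/8
7. join DELOQS+IV (d=101/8) ⇒ DEILOQSV; edges |DELOQS|=101/16, |IV|=101/16
final tree: (((D:-5/2,O:17/2):75/8,((E:-2,S:7):307/24,(L:219/20,Q:161/20):239/24):10):101/16,(I:37/8,V:-5/8):101/16)
total length: 355/4

-2,7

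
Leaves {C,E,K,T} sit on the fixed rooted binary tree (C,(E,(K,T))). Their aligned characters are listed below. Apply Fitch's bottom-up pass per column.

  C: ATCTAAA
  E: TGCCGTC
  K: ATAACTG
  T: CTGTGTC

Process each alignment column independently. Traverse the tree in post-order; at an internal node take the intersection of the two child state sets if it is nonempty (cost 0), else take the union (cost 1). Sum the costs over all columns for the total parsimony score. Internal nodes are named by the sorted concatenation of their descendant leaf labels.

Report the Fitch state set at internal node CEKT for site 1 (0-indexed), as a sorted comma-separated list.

site 0, node KT: K={A} ∪ T={C} → {A,C} (+1)
site 0, node EKT: E={T} ∪ KT={A,C} → {A,C,T} (+1)
site 0, node CEKT: C={A} ∩ EKT={A,C,T} → {A} (+0)
site 1, node KT: K={T} ∩ T={T} → {T} (+0)
site 1, node EKT: E={G} ∪ KT={T} → {G,T} (+1)
site 1, node CEKT: C={T} ∩ EKT={G,T} → {T} (+0)
site 2, node KT: K={A} ∪ T={G} → {A,G} (+1)
site 2, node EKT: E={C} ∪ KT={A,G} → {A,C,G} (+1)
site 2, node CEKT: C={C} ∩ EKT={A,C,G} → {C} (+0)
site 3, node KT: K={A} ∪ T={T} → {A,T} (+1)
site 3, node EKT: E={C} ∪ KT={A,T} → {A,C,T} (+1)
site 3, node CEKT: C={T} ∩ EKT={A,C,T} → {T} (+0)
site 4, node KT: K={C} ∪ T={G} → {C,G} (+1)
site 4, node EKT: E={G} ∩ KT={C,G} → {G} (+0)
site 4, node CEKT: C={A} ∪ EKT={G} → {A,G} (+1)
site 5, node KT: K={T} ∩ T={T} → {T} (+0)
site 5, node EKT: E={T} ∩ KT={T} → {T} (+0)
site 5, node CEKT: C={A} ∪ EKT={T} → {A,T} (+1)
site 6, node KT: K={G} ∪ T={C} → {C,G} (+1)
site 6, node EKT: E={C} ∩ KT={C,G} → {C} (+0)
site 6, node CEKT: C={A} ∪ EKT={C} → {A,C} (+1)
per-site changes: [2, 1, 2, 2, 2, 1, 2]; total = 12

T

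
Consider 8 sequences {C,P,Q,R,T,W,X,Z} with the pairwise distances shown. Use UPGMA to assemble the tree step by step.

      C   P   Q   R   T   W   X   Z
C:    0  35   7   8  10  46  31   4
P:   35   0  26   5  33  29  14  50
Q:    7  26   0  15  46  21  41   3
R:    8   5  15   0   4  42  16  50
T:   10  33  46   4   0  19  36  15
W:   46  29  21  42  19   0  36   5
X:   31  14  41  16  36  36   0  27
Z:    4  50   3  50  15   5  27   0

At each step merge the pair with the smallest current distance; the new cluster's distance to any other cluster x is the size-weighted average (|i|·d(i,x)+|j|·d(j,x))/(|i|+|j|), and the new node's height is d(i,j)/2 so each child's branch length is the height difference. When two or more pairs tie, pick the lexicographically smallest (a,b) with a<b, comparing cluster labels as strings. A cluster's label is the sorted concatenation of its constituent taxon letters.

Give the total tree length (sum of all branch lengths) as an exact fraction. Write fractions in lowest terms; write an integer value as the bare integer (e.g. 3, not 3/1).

1. join Q+Z (d=3) ⇒ QZ; edges |Q|=3/2, |Z|=3/2
  updated: d(C,QZ)=11/2, d(P,QZ)=38, d(QZ,R)=65/2, d(QZ,T)=61/2, d(QZ,W)=13, d(QZ,X)=34
2. join R+T (d=4) ⇒ RT; edges |R|=2, |T|=2
  updated: d(C,RT)=9, d(P,RT)=19, d(QZ,RT)=63/2, d(RT,W)=61/2, d(RT,X)=26
3. join C+QZ (d=11/2) ⇒ CQZ; edges |C|=11/4, |QZ|=5/4
  updated: d(CQZ,P)=37, d(CQZ,RT)=24, d(CQZ,W)=24, d(CQZ,X)=33
4. join P+X (d=14) ⇒ PX; edges |P|=7, |X|=7
  updated: d(CQZ,PX)=35, d(PX,RT)=45/2, d(PX,W)=65/2
5. join PX+RT (d=45/2) ⇒ PRTX; edges |PX|=17/4, |RT|=37/4
  updated: d(CQZ,PRTX)=59/2, d(PRTX,W)=63/2
6. join CQZ+W (d=24) ⇒ CQWZ; edges |CQZ|=37/4, |W|=12
  updated: d(CQWZ,PRTX)=30
7. join CQWZ+PRTX (d=30) ⇒ CPQRTWXZ; edges |CQWZ|=3, |PRTX|=15/4
final tree: (((C:11/4,(Q:3/2,Z:3/2):5/4):37/4,W:12):3,((P:7,X:7):17/4,(R:2,T:2):37/4):15/4)
total length: 133/2

133/2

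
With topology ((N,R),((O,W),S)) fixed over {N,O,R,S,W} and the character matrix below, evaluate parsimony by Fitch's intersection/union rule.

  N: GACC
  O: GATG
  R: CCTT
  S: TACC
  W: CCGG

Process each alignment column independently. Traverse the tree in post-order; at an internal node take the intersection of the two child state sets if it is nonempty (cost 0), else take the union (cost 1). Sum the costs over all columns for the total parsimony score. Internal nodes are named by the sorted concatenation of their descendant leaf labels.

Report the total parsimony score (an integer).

10

site 0, node NR: N={G} ∪ R={C} → {C,G} (+1)
site 0, node OW: O={G} ∪ W={C} → {C,G} (+1)
site 0, node OSW: OW={C,G} ∪ S={T} → {C,G,T} (+1)
site 0, node NORSW: NR={C,G} ∩ OSW={C,G,T} → {C,G} (+0)
site 1, node NR: N={A} ∪ R={C} → {A,C} (+1)
site 1, node OW: O={A} ∪ W={C} → {A,C} (+1)
site 1, node OSW: OW={A,C} ∩ S={A} → {A} (+0)
site 1, node NORSW: NR={A,C} ∩ OSW={A} → {A} (+0)
site 2, node NR: N={C} ∪ R={T} → {C,T} (+1)
site 2, node OW: O={T} ∪ W={G} → {G,T} (+1)
site 2, node OSW: OW={G,T} ∪ S={C} → {C,G,T} (+1)
site 2, node NORSW: NR={C,T} ∩ OSW={C,G,T} → {C,T} (+0)
site 3, node NR: N={C} ∪ R={T} → {C,T} (+1)
site 3, node OW: O={G} ∩ W={G} → {G} (+0)
site 3, node OSW: OW={G} ∪ S={C} → {C,G} (+1)
site 3, node NORSW: NR={C,T} ∩ OSW={C,G} → {C} (+0)
per-site changes: [3, 2, 3, 2]; total = 10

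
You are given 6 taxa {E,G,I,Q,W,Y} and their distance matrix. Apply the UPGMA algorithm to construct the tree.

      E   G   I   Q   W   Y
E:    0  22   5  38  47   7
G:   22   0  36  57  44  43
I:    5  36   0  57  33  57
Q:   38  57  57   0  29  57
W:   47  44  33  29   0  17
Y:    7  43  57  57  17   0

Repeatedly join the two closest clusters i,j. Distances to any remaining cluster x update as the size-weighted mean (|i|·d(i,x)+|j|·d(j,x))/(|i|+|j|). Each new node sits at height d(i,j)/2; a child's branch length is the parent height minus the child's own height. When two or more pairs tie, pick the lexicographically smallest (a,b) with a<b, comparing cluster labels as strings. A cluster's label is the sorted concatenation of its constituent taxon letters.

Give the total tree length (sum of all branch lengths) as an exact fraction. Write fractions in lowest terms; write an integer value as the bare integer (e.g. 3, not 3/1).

iteration 1: select E,I (d=5); attach at lengths (5/2, 5/2); label the merged cluster EI
  updated: d(EI,G)=29, d(EI,Q)=95/2, d(EI,W)=40, d(EI,Y)=32
iteration 2: select W,Y (d=17); attach at lengths (17/2, 17/2); label the merged cluster WY
  updated: d(EI,WY)=36, d(G,WY)=87/2, d(Q,WY)=43
iteration 3: select EI,G (d=29); attach at lengths (12, 29/2); label the merged cluster EGI
  updated: d(EGI,Q)=152/3, d(EGI,WY)=77/2
iteration 4: select EGI,WY (d=77/2); attach at lengths (19/4, 43/4); label the merged cluster EGIWY
  updated: d(EGIWY,Q)=238/5
iteration 5: select EGIWY,Q (d=238/5); attach at lengths (91/20, 119/5); label the merged cluster EGIQWY
final tree: ((((E:5/2,I:5/2):12,G:29/2):19/4,(W:17/2,Y:17/2):43/4):91/20,Q:119/5)
total length: 1847/20

1847/20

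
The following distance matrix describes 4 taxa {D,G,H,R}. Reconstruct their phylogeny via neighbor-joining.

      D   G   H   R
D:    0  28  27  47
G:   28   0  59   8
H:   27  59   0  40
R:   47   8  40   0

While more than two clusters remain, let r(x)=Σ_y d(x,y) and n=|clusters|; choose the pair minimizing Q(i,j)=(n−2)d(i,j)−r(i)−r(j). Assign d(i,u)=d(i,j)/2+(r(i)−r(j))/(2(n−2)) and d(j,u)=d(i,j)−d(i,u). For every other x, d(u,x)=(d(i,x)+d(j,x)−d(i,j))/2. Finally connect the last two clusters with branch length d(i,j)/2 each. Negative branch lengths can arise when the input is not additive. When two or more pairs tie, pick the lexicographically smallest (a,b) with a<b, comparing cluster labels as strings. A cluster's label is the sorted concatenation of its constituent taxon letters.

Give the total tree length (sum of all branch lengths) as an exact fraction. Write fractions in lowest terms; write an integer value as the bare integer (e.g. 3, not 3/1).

1. join D+H (d=27, Q=-174) ⇒ DH; edges |D|=15/2, |H|=39/2
  updated: d(DH,G)=30, d(DH,R)=30
2. join DH+G (d=30, Q=-68) ⇒ DGH; edges |DH|=26, |G|=4
  updated: d(DGH,R)=4
3. join DGH+R (d=4) ⇒ DGHR; edges |DGH|=2, |R|=2
final tree: (((D:15/2,H:39/2):26,G:4):2,R:2)
total length: 61

61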